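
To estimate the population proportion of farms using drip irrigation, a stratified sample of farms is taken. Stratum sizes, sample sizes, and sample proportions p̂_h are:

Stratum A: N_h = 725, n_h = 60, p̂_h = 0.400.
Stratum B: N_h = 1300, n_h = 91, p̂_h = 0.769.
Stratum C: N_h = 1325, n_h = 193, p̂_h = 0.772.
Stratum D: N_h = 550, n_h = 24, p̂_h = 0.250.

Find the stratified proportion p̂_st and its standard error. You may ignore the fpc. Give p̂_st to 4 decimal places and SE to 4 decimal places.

N = 3900; stratum weights W_h = N_h/N.
p̂_st = Σ W_h p̂_h = (725·0.400 + 1300·0.769 + 1325·0.772 + 550·0.250)/3900 = 0.62823
V̂(p̂_st) = Σ W_h² p̂_h(1−p̂_h)/(n_h−1):
  stratum A: (725/3900)²·0.400·0.600/59 = 0.000140574
  stratum B: (1300/3900)²·0.769·0.231/90 = 0.000219307
  stratum C: (1325/3900)²·0.772·0.228/192 = 0.000105817
  stratum D: (550/3900)²·0.250·0.750/23 = 0.000162132
V̂(p̂_st) = 0.000627831; SE = √V̂ = 0.0250565

p̂_st ≈ 0.6282, SE ≈ 0.0251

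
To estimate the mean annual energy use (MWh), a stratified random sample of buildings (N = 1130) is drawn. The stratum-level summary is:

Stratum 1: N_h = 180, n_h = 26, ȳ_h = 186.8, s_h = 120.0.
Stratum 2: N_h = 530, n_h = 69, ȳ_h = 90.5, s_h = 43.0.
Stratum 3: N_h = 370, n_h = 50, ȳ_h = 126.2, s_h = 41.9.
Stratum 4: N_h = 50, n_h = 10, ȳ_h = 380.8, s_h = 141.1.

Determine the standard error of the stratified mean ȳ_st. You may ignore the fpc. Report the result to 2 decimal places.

SE(ȳ_st) ≈ 5.25

V̂(ȳ_st) = Σ W_h² s_h²/n_h, with W_h = N_h/N and N = 1130:
  stratum 1: (180/1130)²·120.0²/26 = 14.0533
  stratum 2: (530/1130)²·43.0²/69 = 5.89498
  stratum 3: (370/1130)²·41.9²/50 = 3.76448
  stratum 4: (50/1130)²·141.1²/10 = 3.89796
V̂(ȳ_st) = 27.6107
SE(ȳ_st) = √27.6107 = 5.25459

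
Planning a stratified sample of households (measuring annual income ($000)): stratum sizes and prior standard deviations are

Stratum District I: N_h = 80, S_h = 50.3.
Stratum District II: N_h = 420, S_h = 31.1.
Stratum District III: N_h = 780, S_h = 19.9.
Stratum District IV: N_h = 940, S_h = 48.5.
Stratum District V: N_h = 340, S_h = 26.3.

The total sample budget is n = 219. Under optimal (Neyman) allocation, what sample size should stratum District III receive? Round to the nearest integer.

39

Neyman allocation: n_h = n · N_h S_h / Σ N_i S_i, with n = 219.
  stratum District I: N_h·S_h = 80·50.3 = 4024.00
  stratum District II: N_h·S_h = 420·31.1 = 13062.00
  stratum District III: N_h·S_h = 780·19.9 = 15522.00
  stratum District IV: N_h·S_h = 940·48.5 = 45590.00
  stratum District V: N_h·S_h = 340·26.3 = 8942.00
Σ N_h S_h = 87140.00
n for stratum District III = 219·15522.00/87140.00 = 39.010 → 39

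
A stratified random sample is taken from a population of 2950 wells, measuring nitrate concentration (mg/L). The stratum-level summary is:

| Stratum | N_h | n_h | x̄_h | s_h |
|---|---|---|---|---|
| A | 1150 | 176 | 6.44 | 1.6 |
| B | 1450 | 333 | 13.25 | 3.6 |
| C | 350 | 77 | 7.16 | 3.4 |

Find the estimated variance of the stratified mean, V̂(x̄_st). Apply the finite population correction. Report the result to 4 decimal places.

V̂(x̄_st) ≈ 0.0108

V̂(x̄_st) = Σ W_h² (1 − n_h/N_h) s_h²/n_h, with W_h = N_h/N and N = 2950:
  stratum A: (1150/2950)²·(1 − 176/1150)·1.6²/176 = 0.00187215
  stratum B: (1450/2950)²·(1 − 333/1450)·3.6²/333 = 0.00724332
  stratum C: (350/2950)²·(1 − 77/350)·3.4²/77 = 0.00164837
V̂(x̄_st) = 0.0107638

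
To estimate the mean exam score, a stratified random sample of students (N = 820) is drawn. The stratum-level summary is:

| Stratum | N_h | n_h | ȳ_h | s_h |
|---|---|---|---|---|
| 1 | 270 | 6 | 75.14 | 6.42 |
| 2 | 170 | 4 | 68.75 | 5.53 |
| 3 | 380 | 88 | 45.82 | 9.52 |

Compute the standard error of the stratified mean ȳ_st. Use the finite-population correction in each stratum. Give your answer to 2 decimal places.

SE(ȳ_st) ≈ 1.10

V̂(ȳ_st) = Σ W_h² (1 − n_h/N_h) s_h²/n_h, with W_h = N_h/N and N = 820:
  stratum 1: (270/820)²·(1 − 6/270)·6.42²/6 = 0.728214
  stratum 2: (170/820)²·(1 − 4/170)·5.53²/4 = 0.320863
  stratum 3: (380/820)²·(1 − 88/380)·9.52²/88 = 0.169953
V̂(ȳ_st) = 1.21903
SE(ȳ_st) = √1.21903 = 1.1041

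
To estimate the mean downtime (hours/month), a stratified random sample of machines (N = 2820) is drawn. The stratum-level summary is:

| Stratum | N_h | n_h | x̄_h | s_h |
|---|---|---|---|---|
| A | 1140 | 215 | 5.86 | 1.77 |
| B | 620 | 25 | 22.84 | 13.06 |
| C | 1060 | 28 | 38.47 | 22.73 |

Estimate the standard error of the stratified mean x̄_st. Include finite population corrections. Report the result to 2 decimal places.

V̂(x̄_st) = Σ W_h² (1 − n_h/N_h) s_h²/n_h, with W_h = N_h/N and N = 2820:
  stratum A: (1140/2820)²·(1 − 215/1140)·1.77²/215 = 0.00193222
  stratum B: (620/2820)²·(1 − 25/620)·13.06²/25 = 0.316488
  stratum C: (1060/2820)²·(1 − 28/1060)·22.73²/28 = 2.53821
V̂(x̄_st) = 2.85663
SE(x̄_st) = √2.85663 = 1.69016

SE(x̄_st) ≈ 1.69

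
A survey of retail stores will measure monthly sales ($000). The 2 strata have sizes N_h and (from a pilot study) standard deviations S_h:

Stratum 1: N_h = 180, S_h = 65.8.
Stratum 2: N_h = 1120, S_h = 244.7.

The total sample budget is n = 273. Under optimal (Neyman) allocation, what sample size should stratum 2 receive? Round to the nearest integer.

262

Neyman allocation: n_h = n · N_h S_h / Σ N_i S_i, with n = 273.
  stratum 1: N_h·S_h = 180·65.8 = 11844.00
  stratum 2: N_h·S_h = 1120·244.7 = 274064.00
Σ N_h S_h = 285908.00
n for stratum 2 = 273·274064.00/285908.00 = 261.691 → 262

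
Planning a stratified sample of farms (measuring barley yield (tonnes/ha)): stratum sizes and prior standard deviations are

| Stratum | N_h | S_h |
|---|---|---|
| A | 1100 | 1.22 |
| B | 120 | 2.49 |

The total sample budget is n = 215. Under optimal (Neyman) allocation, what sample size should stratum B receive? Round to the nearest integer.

Neyman allocation: n_h = n · N_h S_h / Σ N_i S_i, with n = 215.
  stratum A: N_h·S_h = 1100·1.22 = 1342.00
  stratum B: N_h·S_h = 120·2.49 = 298.80
Σ N_h S_h = 1640.80
n for stratum B = 215·298.80/1640.80 = 39.153 → 39

39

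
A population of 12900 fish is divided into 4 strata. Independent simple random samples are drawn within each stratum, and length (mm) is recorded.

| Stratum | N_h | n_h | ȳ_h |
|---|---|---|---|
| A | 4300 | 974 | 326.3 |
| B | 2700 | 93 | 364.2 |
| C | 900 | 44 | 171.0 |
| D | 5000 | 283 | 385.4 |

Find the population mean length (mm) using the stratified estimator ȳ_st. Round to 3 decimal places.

ȳ_st ≈ 346.305

N = Σ N_h = 12900. Stratum weights W_h = N_h/N.
ȳ_st = (4300·326.3 + 2700·364.2 + 900·171.0 + 5000·385.4) / 12900 = 346.30465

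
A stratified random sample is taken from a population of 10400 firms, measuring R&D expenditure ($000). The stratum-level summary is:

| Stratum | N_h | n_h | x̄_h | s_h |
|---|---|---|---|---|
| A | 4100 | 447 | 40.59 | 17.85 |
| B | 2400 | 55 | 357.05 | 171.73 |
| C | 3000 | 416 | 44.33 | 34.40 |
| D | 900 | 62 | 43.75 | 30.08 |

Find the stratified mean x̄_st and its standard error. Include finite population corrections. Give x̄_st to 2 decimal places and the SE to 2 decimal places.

x̄_st ≈ 114.97, SE ≈ 5.32

x̄_st = Σ W_h x̄_h = (4100·40.59 + 2400·357.05 + 3000·44.33 + 900·43.75)/10400 = 114.97154
V̂(x̄_st) = Σ W_h² (1 − n_h/N_h) s_h²/n_h, with W_h = N_h/N and N = 10400:
  stratum A: (4100/10400)²·(1 − 447/4100)·17.85²/447 = 0.0987042
  stratum B: (2400/10400)²·(1 − 55/2400)·171.73²/55 = 27.9008
  stratum C: (3000/10400)²·(1 − 416/3000)·34.40²/416 = 0.203878
  stratum D: (900/10400)²·(1 − 62/900)·30.08²/62 = 0.101762
V̂(x̄_st) = 28.3052
SE(x̄_st) = √28.3052 = 5.32026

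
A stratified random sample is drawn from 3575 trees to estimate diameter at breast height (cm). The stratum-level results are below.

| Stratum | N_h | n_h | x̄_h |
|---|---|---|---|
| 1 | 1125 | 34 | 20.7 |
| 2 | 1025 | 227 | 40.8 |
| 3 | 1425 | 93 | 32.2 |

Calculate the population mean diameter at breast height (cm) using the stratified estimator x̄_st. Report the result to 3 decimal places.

x̄_st ≈ 31.047

N = Σ N_h = 3575. Stratum weights W_h = N_h/N.
x̄_st = (1125·20.7 + 1025·40.8 + 1425·32.2) / 3575 = 31.04685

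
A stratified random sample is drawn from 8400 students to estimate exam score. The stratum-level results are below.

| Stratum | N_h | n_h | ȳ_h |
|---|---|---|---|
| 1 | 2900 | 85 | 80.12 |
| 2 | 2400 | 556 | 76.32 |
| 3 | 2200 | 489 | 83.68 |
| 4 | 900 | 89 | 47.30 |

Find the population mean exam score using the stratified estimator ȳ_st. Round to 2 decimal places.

N = Σ N_h = 8400. Stratum weights W_h = N_h/N.
ȳ_st = (2900·80.12 + 2400·76.32 + 2200·83.68 + 900·47.30) / 8400 = 76.4502

ȳ_st ≈ 76.45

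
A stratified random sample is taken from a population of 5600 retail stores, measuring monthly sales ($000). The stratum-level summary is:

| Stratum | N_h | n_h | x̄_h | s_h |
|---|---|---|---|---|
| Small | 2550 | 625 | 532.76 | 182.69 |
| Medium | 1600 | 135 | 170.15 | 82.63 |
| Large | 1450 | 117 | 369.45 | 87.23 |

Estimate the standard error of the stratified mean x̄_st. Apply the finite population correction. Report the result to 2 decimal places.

SE(x̄_st) ≈ 4.02

V̂(x̄_st) = Σ W_h² (1 − n_h/N_h) s_h²/n_h, with W_h = N_h/N and N = 5600:
  stratum Small: (2550/5600)²·(1 − 625/2550)·182.69²/625 = 8.35881
  stratum Medium: (1600/5600)²·(1 − 135/1600)·82.63²/135 = 3.78027
  stratum Large: (1450/5600)²·(1 − 117/1450)·87.23²/117 = 4.00837
V̂(x̄_st) = 16.1475
SE(x̄_st) = √16.1475 = 4.01839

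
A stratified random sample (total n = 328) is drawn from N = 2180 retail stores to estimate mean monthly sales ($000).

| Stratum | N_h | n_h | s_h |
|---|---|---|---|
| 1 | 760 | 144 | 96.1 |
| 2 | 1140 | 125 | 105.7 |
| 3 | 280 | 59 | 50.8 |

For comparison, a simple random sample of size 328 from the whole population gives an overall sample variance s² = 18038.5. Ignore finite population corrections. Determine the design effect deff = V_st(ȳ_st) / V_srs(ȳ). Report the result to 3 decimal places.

V̂(ȳ_st) = Σ W_h² s_h²/n_h, with W_h = N_h/N and N = 2180:
  stratum 1: (760/2180)²·96.1²/144 = 7.79468
  stratum 2: (1140/2180)²·105.7²/125 = 24.442
  stratum 3: (280/2180)²·50.8²/59 = 0.72157
V_st = 32.9582
V_srs = s²/n = 18038.5/328 = 54.9954
deff = V_st / V_srs = 32.9582/54.9954 = 0.5993

deff ≈ 0.599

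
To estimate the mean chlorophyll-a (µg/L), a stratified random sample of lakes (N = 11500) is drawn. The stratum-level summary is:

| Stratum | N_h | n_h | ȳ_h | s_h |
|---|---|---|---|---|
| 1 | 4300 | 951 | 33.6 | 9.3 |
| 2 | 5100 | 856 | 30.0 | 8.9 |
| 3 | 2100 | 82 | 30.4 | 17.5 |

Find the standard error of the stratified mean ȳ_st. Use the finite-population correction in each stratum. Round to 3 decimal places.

V̂(ȳ_st) = Σ W_h² (1 − n_h/N_h) s_h²/n_h, with W_h = N_h/N and N = 11500:
  stratum 1: (4300/11500)²·(1 − 951/4300)·9.3²/951 = 0.00990315
  stratum 2: (5100/11500)²·(1 − 856/5100)·8.9²/856 = 0.0151445
  stratum 3: (2100/11500)²·(1 − 82/2100)·17.5²/82 = 0.119676
V̂(ȳ_st) = 0.144724
SE(ȳ_st) = √0.144724 = 0.380426

SE(ȳ_st) ≈ 0.380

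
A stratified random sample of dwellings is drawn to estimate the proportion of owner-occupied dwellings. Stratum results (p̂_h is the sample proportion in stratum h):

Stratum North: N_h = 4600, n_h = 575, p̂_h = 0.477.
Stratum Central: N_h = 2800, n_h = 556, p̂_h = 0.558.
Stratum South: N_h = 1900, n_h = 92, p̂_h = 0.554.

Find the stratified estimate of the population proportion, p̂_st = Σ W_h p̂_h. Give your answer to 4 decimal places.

p̂_st ≈ 0.5171

N = 9300; stratum weights W_h = N_h/N.
p̂_st = Σ W_h p̂_h = (4600·0.477 + 2800·0.558 + 1900·0.554)/9300 = 0.51712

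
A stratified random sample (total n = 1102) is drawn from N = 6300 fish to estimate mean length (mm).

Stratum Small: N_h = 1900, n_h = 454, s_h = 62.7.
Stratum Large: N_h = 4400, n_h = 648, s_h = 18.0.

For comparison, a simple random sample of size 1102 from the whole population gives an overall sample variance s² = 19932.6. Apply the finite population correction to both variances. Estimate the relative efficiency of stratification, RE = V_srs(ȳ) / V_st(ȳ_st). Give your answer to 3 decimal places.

V̂(ȳ_st) = Σ W_h² (1 − n_h/N_h) s_h²/n_h, with W_h = N_h/N and N = 6300:
  stratum Small: (1900/6300)²·(1 − 454/1900)·62.7²/454 = 0.599405
  stratum Large: (4400/6300)²·(1 − 648/4400)·18.0²/648 = 0.207972
V_st = 0.807376
V_srs = (1 − 1102/6300)·19932.6/1102 = 14.9238
Relative efficiency = V_srs / V_st = 14.9238/0.807376 = 18.4843

RE ≈ 18.484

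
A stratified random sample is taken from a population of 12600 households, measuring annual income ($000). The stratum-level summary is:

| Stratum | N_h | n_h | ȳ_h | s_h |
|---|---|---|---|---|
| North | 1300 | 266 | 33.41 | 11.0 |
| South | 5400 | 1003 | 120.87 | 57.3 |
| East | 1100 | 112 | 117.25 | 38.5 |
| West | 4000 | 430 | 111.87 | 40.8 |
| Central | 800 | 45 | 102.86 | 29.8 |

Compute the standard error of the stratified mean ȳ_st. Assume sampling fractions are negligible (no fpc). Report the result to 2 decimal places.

V̂(ȳ_st) = Σ W_h² s_h²/n_h, with W_h = N_h/N and N = 12600:
  stratum North: (1300/12600)²·11.0²/266 = 0.00484227
  stratum South: (5400/12600)²·57.3²/1003 = 0.60125
  stratum East: (1100/12600)²·38.5²/112 = 0.100867
  stratum West: (4000/12600)²·40.8²/430 = 0.390149
  stratum Central: (800/12600)²·29.8²/45 = 0.0795534
V̂(ȳ_st) = 1.17666
SE(ȳ_st) = √1.17666 = 1.08474

SE(ȳ_st) ≈ 1.08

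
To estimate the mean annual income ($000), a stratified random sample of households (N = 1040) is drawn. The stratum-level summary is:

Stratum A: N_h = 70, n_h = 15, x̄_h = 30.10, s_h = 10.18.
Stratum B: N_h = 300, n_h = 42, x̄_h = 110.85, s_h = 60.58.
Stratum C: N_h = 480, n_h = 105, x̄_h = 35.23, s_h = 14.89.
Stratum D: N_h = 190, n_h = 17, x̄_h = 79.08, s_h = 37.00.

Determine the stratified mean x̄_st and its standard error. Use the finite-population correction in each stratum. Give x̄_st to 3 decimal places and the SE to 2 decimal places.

x̄_st ≈ 64.709, SE ≈ 3.01

x̄_st = Σ W_h x̄_h = (70·30.10 + 300·110.85 + 480·35.23 + 190·79.08)/1040 = 64.70923
V̂(x̄_st) = Σ W_h² (1 − n_h/N_h) s_h²/n_h, with W_h = N_h/N and N = 1040:
  stratum A: (70/1040)²·(1 − 15/70)·10.18²/15 = 0.0245923
  stratum B: (300/1040)²·(1 − 42/300)·60.58²/42 = 6.25293
  stratum C: (480/1040)²·(1 − 105/480)·14.89²/105 = 0.351403
  stratum D: (190/1040)²·(1 − 17/190)·37.00²/17 = 2.4473
V̂(x̄_st) = 9.07623
SE(x̄_st) = √9.07623 = 3.01268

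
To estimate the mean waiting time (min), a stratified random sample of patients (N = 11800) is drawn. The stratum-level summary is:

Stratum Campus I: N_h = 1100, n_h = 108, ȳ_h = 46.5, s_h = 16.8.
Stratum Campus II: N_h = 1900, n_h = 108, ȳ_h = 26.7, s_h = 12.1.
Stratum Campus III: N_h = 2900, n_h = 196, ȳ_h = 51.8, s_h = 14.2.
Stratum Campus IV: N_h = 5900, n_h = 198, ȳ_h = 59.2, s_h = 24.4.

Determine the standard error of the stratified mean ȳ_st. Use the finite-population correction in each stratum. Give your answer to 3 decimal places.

V̂(ȳ_st) = Σ W_h² (1 − n_h/N_h) s_h²/n_h, with W_h = N_h/N and N = 11800:
  stratum Campus I: (1100/11800)²·(1 − 108/1100)·16.8²/108 = 0.0204802
  stratum Campus II: (1900/11800)²·(1 − 108/1900)·12.1²/108 = 0.0331493
  stratum Campus III: (2900/11800)²·(1 − 196/2900)·14.2²/196 = 0.0579377
  stratum Campus IV: (5900/11800)²·(1 − 198/5900)·24.4²/198 = 0.72649
V̂(ȳ_st) = 0.838057
SE(ȳ_st) = √0.838057 = 0.915455

SE(ȳ_st) ≈ 0.915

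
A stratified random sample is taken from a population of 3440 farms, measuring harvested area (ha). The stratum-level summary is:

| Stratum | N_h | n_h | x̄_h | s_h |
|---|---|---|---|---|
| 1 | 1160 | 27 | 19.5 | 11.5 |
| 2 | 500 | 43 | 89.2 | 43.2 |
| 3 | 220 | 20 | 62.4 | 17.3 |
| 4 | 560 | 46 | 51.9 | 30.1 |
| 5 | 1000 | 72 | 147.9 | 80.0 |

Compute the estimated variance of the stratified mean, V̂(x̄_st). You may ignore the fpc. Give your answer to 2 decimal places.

V̂(x̄_st) = Σ W_h² s_h²/n_h, with W_h = N_h/N and N = 3440:
  stratum 1: (1160/3440)²·11.5²/27 = 0.556969
  stratum 2: (500/3440)²·43.2²/43 = 0.9169
  stratum 3: (220/3440)²·17.3²/20 = 0.0612055
  stratum 4: (560/3440)²·30.1²/46 = 0.521957
  stratum 5: (1000/3440)²·80.0²/72 = 7.51157
V̂(x̄_st) = 9.5686

V̂(x̄_st) ≈ 9.57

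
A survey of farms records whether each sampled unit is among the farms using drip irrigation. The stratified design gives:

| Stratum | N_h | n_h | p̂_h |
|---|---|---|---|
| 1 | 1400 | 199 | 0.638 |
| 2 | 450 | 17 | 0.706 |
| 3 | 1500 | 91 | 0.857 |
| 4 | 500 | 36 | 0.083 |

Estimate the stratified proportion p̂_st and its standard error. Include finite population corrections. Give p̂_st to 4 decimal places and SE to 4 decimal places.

p̂_st ≈ 0.6592, SE ≈ 0.0230

N = 3850; stratum weights W_h = N_h/N.
p̂_st = Σ W_h p̂_h = (1400·0.638 + 450·0.706 + 1500·0.857 + 500·0.083)/3850 = 0.65919
V̂(p̂_st) = Σ W_h² (1 − n_h/N_h) p̂_h(1−p̂_h)/(n_h−1):
  stratum 1: (1400/3850)²·(1 − 199/1400)·0.638·0.362/198 = 0.000132316
  stratum 2: (450/3850)²·(1 − 17/450)·0.706·0.294/16 = 0.000170534
  stratum 3: (1500/3850)²·(1 − 91/1500)·0.857·0.143/90 = 0.000194158
  stratum 4: (500/3850)²·(1 − 36/500)·0.083·0.917/35 = 3.40366e-05
V̂(p̂_st) = 0.000531045; SE = √V̂ = 0.0230444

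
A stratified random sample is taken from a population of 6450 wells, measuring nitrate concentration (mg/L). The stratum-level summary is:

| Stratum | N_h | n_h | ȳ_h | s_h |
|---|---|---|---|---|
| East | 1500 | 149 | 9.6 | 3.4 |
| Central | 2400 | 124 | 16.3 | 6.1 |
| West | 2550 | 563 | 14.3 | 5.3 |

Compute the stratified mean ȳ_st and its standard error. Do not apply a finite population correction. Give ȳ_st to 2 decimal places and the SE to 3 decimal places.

ȳ_st ≈ 13.95, SE ≈ 0.231

ȳ_st = Σ W_h ȳ_h = (1500·9.6 + 2400·16.3 + 2550·14.3)/6450 = 13.95116
V̂(ȳ_st) = Σ W_h² s_h²/n_h, with W_h = N_h/N and N = 6450:
  stratum East: (1500/6450)²·3.4²/149 = 0.00419599
  stratum Central: (2400/6450)²·6.1²/124 = 0.0415471
  stratum West: (2550/6450)²·5.3²/563 = 0.00779838
V̂(ȳ_st) = 0.0535415
SE(ȳ_st) = √0.0535415 = 0.23139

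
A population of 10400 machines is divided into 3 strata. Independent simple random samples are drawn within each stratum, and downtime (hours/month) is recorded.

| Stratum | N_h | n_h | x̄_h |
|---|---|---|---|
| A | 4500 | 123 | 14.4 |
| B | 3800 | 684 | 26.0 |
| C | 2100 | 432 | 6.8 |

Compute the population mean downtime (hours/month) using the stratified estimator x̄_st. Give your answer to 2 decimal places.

N = Σ N_h = 10400. Stratum weights W_h = N_h/N.
x̄_st = (4500·14.4 + 3800·26.0 + 2100·6.8) / 10400 = 17.1038

x̄_st ≈ 17.10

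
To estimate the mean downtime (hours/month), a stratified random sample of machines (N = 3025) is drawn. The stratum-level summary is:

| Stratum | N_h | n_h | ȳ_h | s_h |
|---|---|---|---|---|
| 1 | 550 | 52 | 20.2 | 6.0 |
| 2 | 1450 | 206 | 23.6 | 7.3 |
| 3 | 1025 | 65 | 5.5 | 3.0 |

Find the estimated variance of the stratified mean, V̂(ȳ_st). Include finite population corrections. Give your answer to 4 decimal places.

V̂(ȳ_st) = Σ W_h² (1 − n_h/N_h) s_h²/n_h, with W_h = N_h/N and N = 3025:
  stratum 1: (550/3025)²·(1 − 52/550)·6.0²/52 = 0.0207224
  stratum 2: (1450/3025)²·(1 − 206/1450)·7.3²/206 = 0.0509937
  stratum 3: (1025/3025)²·(1 − 65/1025)·3.0²/65 = 0.0148893
V̂(ȳ_st) = 0.0866053

V̂(ȳ_st) ≈ 0.0866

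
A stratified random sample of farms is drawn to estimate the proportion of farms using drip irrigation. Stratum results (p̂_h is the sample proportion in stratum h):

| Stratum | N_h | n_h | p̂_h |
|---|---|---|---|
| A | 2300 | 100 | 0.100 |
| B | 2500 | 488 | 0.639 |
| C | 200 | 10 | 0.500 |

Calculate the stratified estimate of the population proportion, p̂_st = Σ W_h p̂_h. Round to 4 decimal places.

N = 5000; stratum weights W_h = N_h/N.
p̂_st = Σ W_h p̂_h = (2300·0.100 + 2500·0.639 + 200·0.500)/5000 = 0.38550

p̂_st ≈ 0.3855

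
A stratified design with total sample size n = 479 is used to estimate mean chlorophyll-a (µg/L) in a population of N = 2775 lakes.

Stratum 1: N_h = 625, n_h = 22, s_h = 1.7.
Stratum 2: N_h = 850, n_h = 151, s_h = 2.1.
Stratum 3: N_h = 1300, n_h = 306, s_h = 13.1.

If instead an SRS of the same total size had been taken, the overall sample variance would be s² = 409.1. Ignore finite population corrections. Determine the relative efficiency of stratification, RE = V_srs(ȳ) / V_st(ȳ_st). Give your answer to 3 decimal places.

RE ≈ 6.447

V̂(ȳ_st) = Σ W_h² s_h²/n_h, with W_h = N_h/N and N = 2775:
  stratum 1: (625/2775)²·1.7²/22 = 0.0066636
  stratum 2: (850/2775)²·2.1²/151 = 0.00274014
  stratum 3: (1300/2775)²·13.1²/306 = 0.123078
V_st = 0.132482
V_srs = s²/n = 409.1/479 = 0.854071
Relative efficiency = V_srs / V_st = 0.854071/0.132482 = 6.4467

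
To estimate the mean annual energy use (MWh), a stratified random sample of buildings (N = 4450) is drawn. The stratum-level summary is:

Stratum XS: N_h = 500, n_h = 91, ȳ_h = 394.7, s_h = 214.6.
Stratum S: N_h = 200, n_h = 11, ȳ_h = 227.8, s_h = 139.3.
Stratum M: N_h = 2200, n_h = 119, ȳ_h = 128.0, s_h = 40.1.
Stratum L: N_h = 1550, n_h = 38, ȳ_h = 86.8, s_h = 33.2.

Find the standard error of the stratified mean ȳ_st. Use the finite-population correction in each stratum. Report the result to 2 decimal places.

V̂(ȳ_st) = Σ W_h² (1 − n_h/N_h) s_h²/n_h, with W_h = N_h/N and N = 4450:
  stratum XS: (500/4450)²·(1 − 91/500)·214.6²/91 = 5.22626
  stratum S: (200/4450)²·(1 − 11/200)·139.3²/11 = 3.3673
  stratum M: (2200/4450)²·(1 − 119/2200)·40.1²/119 = 3.12404
  stratum L: (1550/4450)²·(1 − 38/1550)·33.2²/38 = 3.43286
V̂(ȳ_st) = 15.1505
SE(ȳ_st) = √15.1505 = 3.89236

SE(ȳ_st) ≈ 3.89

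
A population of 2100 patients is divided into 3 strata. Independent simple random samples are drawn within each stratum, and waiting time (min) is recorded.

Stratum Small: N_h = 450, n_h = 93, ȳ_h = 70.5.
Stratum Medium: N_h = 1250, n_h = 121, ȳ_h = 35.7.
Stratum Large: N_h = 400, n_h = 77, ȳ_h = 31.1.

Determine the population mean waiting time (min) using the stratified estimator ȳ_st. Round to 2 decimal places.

N = Σ N_h = 2100. Stratum weights W_h = N_h/N.
ȳ_st = (450·70.5 + 1250·35.7 + 400·31.1) / 2100 = 42.2810

ȳ_st ≈ 42.28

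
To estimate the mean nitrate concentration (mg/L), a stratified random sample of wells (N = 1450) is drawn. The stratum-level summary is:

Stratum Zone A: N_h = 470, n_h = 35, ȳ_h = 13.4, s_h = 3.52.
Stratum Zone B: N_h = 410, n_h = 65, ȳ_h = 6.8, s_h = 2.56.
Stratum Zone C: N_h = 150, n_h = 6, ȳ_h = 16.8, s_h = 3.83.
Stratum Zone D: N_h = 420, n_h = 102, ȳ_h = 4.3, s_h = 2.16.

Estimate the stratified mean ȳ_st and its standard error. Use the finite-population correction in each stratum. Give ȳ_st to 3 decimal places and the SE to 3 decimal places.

ȳ_st ≈ 9.250, SE ≈ 0.263

ȳ_st = Σ W_h ȳ_h = (470·13.4 + 410·6.8 + 150·16.8 + 420·4.3)/1450 = 9.24966
V̂(ȳ_st) = Σ W_h² (1 − n_h/N_h) s_h²/n_h, with W_h = N_h/N and N = 1450:
  stratum Zone A: (470/1450)²·(1 − 35/470)·3.52²/35 = 0.0344246
  stratum Zone B: (410/1450)²·(1 − 65/410)·2.56²/65 = 0.00678318
  stratum Zone C: (150/1450)²·(1 − 6/150)·3.83²/6 = 0.0251168
  stratum Zone D: (420/1450)²·(1 − 102/420)·2.16²/102 = 0.00290568
V̂(ȳ_st) = 0.0692302
SE(ȳ_st) = √0.0692302 = 0.263116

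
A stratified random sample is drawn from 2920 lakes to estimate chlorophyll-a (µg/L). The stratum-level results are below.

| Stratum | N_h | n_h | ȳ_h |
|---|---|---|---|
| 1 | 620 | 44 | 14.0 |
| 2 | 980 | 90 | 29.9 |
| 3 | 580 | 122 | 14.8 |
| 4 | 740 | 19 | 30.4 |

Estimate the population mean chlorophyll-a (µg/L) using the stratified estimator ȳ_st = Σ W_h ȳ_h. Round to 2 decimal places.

N = Σ N_h = 2920. Stratum weights W_h = N_h/N.
ȳ_st = (620·14.0 + 980·29.9 + 580·14.8 + 740·30.4) / 2920 = 23.6514

ȳ_st ≈ 23.65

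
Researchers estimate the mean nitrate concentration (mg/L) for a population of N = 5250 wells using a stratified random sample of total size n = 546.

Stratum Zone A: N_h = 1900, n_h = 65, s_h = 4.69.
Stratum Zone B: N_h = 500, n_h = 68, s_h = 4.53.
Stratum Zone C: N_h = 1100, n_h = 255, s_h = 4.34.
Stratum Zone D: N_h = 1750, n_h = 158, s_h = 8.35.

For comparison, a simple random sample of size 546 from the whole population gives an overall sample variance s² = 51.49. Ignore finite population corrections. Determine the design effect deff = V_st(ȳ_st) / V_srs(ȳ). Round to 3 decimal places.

V̂(ȳ_st) = Σ W_h² s_h²/n_h, with W_h = N_h/N and N = 5250:
  stratum Zone A: (1900/5250)²·4.69²/65 = 0.0443222
  stratum Zone B: (500/5250)²·4.53²/68 = 0.00273721
  stratum Zone C: (1100/5250)²·4.34²/255 = 0.00324269
  stratum Zone D: (1750/5250)²·8.35²/158 = 0.0490313
V_st = 0.0993334
V_srs = s²/n = 51.49/546 = 0.094304
deff = V_st / V_srs = 0.0993334/0.094304 = 1.0533

deff ≈ 1.053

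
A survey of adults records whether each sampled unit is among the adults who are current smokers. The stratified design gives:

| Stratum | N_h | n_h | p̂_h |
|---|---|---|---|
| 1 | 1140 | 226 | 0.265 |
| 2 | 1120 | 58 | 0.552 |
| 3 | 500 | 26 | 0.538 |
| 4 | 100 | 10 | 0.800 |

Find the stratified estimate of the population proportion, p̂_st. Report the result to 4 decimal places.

N = 2860; stratum weights W_h = N_h/N.
p̂_st = Σ W_h p̂_h = (1140·0.265 + 1120·0.552 + 500·0.538 + 100·0.800)/2860 = 0.44383

p̂_st ≈ 0.4438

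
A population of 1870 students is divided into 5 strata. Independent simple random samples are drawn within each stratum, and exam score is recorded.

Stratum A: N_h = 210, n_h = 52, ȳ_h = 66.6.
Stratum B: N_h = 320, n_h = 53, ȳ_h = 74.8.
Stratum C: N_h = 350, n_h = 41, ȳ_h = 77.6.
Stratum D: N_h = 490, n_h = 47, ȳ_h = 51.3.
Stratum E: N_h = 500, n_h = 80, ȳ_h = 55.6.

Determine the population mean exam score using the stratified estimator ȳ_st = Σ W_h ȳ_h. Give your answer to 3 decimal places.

N = Σ N_h = 1870. Stratum weights W_h = N_h/N.
ȳ_st = (210·66.6 + 320·74.8 + 350·77.6 + 490·51.3 + 500·55.6) / 1870 = 63.11176

ȳ_st ≈ 63.112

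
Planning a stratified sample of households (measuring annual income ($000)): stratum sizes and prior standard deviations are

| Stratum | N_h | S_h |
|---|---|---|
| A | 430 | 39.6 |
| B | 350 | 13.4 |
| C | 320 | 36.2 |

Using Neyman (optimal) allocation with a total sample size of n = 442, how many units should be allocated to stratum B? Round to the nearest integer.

Neyman allocation: n_h = n · N_h S_h / Σ N_i S_i, with n = 442.
  stratum A: N_h·S_h = 430·39.6 = 17028.00
  stratum B: N_h·S_h = 350·13.4 = 4690.00
  stratum C: N_h·S_h = 320·36.2 = 11584.00
Σ N_h S_h = 33302.00
n for stratum B = 442·4690.00/33302.00 = 62.248 → 62

62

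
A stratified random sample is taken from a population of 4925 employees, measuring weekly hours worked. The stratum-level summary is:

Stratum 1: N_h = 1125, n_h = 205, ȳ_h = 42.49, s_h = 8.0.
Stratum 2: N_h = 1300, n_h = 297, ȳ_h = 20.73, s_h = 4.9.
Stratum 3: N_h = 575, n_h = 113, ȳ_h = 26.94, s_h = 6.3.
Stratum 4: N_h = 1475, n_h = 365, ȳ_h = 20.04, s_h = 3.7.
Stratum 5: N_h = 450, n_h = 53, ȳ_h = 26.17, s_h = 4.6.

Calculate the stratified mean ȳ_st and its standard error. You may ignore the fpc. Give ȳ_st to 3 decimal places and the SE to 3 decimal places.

ȳ_st = Σ W_h ȳ_h = (1125·42.49 + 1300·20.73 + 575·26.94 + 1475·20.04 + 450·26.17)/4925 = 26.71599
V̂(ȳ_st) = Σ W_h² s_h²/n_h, with W_h = N_h/N and N = 4925:
  stratum 1: (1125/4925)²·8.0²/205 = 0.0162899
  stratum 2: (1300/4925)²·4.9²/297 = 0.00563261
  stratum 3: (575/4925)²·6.3²/113 = 0.00478769
  stratum 4: (1475/4925)²·3.7²/365 = 0.0033642
  stratum 5: (450/4925)²·4.6²/53 = 0.00333313
V̂(ȳ_st) = 0.0334075
SE(ȳ_st) = √0.0334075 = 0.182777

ȳ_st ≈ 26.716, SE ≈ 0.183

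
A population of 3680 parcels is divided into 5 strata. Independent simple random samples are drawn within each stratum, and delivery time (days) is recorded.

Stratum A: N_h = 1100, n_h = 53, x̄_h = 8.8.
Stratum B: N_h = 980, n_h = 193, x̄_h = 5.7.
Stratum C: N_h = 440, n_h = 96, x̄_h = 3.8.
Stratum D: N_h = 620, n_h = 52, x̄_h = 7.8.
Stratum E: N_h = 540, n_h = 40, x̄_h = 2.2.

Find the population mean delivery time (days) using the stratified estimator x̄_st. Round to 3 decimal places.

N = Σ N_h = 3680. Stratum weights W_h = N_h/N.
x̄_st = (1100·8.8 + 980·5.7 + 440·3.8 + 620·7.8 + 540·2.2) / 3680 = 6.23967

x̄_st ≈ 6.240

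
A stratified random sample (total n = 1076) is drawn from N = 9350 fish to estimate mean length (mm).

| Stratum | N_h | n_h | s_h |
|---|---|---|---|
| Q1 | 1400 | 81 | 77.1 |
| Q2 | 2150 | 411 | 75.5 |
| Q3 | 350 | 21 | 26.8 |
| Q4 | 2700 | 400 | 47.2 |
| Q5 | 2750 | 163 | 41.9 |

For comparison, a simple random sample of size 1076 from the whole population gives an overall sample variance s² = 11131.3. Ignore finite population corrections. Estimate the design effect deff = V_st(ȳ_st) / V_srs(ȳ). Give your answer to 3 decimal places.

deff ≈ 0.370

V̂(ȳ_st) = Σ W_h² s_h²/n_h, with W_h = N_h/N and N = 9350:
  stratum Q1: (1400/9350)²·77.1²/81 = 1.64534
  stratum Q2: (2150/9350)²·75.5²/411 = 0.733341
  stratum Q3: (350/9350)²·26.8²/21 = 0.0479251
  stratum Q4: (2700/9350)²·47.2²/400 = 0.464439
  stratum Q5: (2750/9350)²·41.9²/163 = 0.931714
V_st = 3.82276
V_srs = s²/n = 11131.3/1076 = 10.3451
deff = V_st / V_srs = 3.82276/10.3451 = 0.3695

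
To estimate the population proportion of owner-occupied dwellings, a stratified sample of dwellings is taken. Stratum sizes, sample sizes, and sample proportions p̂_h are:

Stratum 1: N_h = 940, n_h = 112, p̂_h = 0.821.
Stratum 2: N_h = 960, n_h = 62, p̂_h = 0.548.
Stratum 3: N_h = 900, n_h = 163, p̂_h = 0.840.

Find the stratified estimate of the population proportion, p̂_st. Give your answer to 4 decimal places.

p̂_st ≈ 0.7335

N = 2800; stratum weights W_h = N_h/N.
p̂_st = Σ W_h p̂_h = (940·0.821 + 960·0.548 + 900·0.840)/2800 = 0.73351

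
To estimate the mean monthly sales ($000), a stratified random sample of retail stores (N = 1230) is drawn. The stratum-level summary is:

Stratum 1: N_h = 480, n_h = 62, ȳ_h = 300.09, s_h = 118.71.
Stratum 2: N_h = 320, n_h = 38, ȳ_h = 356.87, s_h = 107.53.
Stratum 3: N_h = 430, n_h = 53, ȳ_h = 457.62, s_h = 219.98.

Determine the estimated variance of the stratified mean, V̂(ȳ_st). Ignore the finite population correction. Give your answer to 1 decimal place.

V̂(ȳ_st) = Σ W_h² s_h²/n_h, with W_h = N_h/N and N = 1230:
  stratum 1: (480/1230)²·118.71²/62 = 34.6143
  stratum 2: (320/1230)²·107.53²/38 = 20.5952
  stratum 3: (430/1230)²·219.98²/53 = 111.588
V̂(ȳ_st) = 166.797

V̂(ȳ_st) ≈ 166.8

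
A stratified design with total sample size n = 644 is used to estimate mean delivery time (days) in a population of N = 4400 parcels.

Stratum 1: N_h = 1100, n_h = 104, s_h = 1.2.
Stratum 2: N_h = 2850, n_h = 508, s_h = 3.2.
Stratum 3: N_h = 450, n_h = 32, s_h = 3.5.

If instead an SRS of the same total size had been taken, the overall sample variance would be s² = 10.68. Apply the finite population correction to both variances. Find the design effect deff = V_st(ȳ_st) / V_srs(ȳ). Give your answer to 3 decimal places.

deff ≈ 0.809

V̂(ȳ_st) = Σ W_h² (1 − n_h/N_h) s_h²/n_h, with W_h = N_h/N and N = 4400:
  stratum 1: (1100/4400)²·(1 − 104/1100)·1.2²/104 = 0.000783566
  stratum 2: (2850/4400)²·(1 − 508/2850)·3.2²/508 = 0.00694965
  stratum 3: (450/4400)²·(1 − 32/450)·3.5²/32 = 0.00371937
V_st = 0.0114526
V_srs = (1 − 644/4400)·10.68/644 = 0.0141566
deff = V_st / V_srs = 0.0114526/0.0141566 = 0.8090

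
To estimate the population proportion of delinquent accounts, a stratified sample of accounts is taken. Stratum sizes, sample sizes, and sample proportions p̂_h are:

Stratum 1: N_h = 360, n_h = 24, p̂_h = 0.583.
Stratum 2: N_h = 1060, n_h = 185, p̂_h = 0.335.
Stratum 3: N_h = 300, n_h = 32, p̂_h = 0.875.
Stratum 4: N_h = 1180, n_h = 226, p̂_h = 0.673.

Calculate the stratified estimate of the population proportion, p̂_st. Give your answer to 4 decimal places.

N = 2900; stratum weights W_h = N_h/N.
p̂_st = Σ W_h p̂_h = (360·0.583 + 1060·0.335 + 300·0.875 + 1180·0.673)/2900 = 0.55918

p̂_st ≈ 0.5592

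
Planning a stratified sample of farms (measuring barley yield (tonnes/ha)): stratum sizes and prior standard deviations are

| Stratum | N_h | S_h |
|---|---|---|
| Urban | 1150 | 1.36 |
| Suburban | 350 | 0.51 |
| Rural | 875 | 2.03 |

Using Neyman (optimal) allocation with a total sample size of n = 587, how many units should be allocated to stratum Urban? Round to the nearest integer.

261

Neyman allocation: n_h = n · N_h S_h / Σ N_i S_i, with n = 587.
  stratum Urban: N_h·S_h = 1150·1.36 = 1564.00
  stratum Suburban: N_h·S_h = 350·0.51 = 178.50
  stratum Rural: N_h·S_h = 875·2.03 = 1776.25
Σ N_h S_h = 3518.75
n for stratum Urban = 587·1564.00/3518.75 = 260.907 → 261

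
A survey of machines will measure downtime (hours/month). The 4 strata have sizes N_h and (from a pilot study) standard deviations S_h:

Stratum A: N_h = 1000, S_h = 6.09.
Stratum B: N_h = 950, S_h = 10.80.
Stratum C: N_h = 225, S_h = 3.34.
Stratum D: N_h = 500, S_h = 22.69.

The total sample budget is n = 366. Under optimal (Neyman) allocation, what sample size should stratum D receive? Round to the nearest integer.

Neyman allocation: n_h = n · N_h S_h / Σ N_i S_i, with n = 366.
  stratum A: N_h·S_h = 1000·6.09 = 6090.00
  stratum B: N_h·S_h = 950·10.80 = 10260.00
  stratum C: N_h·S_h = 225·3.34 = 751.50
  stratum D: N_h·S_h = 500·22.69 = 11345.00
Σ N_h S_h = 28446.50
n for stratum D = 366·11345.00/28446.50 = 145.968 → 146

146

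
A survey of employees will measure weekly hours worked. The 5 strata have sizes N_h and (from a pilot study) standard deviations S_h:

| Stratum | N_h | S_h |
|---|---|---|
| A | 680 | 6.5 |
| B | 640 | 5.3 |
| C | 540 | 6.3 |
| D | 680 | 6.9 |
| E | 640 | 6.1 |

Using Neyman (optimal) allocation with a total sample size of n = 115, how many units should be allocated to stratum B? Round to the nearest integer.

Neyman allocation: n_h = n · N_h S_h / Σ N_i S_i, with n = 115.
  stratum A: N_h·S_h = 680·6.5 = 4420.00
  stratum B: N_h·S_h = 640·5.3 = 3392.00
  stratum C: N_h·S_h = 540·6.3 = 3402.00
  stratum D: N_h·S_h = 680·6.9 = 4692.00
  stratum E: N_h·S_h = 640·6.1 = 3904.00
Σ N_h S_h = 19810.00
n for stratum B = 115·3392.00/19810.00 = 19.691 → 20

20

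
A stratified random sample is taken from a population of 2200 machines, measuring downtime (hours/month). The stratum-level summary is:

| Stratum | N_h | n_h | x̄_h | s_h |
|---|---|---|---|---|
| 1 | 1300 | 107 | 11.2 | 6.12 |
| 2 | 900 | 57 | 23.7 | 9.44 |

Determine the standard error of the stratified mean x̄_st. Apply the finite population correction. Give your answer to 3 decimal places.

SE(x̄_st) ≈ 0.598

V̂(x̄_st) = Σ W_h² (1 − n_h/N_h) s_h²/n_h, with W_h = N_h/N and N = 2200:
  stratum 1: (1300/2200)²·(1 − 107/1300)·6.12²/107 = 0.112165
  stratum 2: (900/2200)²·(1 − 57/900)·9.44²/57 = 0.245072
V̂(x̄_st) = 0.357237
SE(x̄_st) = √0.357237 = 0.597693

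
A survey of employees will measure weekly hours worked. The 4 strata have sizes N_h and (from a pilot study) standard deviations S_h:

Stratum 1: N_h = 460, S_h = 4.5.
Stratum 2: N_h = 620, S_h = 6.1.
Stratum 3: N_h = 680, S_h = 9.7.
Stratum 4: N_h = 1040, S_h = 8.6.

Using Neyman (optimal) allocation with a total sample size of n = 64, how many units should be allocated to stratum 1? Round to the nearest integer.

6

Neyman allocation: n_h = n · N_h S_h / Σ N_i S_i, with n = 64.
  stratum 1: N_h·S_h = 460·4.5 = 2070.00
  stratum 2: N_h·S_h = 620·6.1 = 3782.00
  stratum 3: N_h·S_h = 680·9.7 = 6596.00
  stratum 4: N_h·S_h = 1040·8.6 = 8944.00
Σ N_h S_h = 21392.00
n for stratum 1 = 64·2070.00/21392.00 = 6.193 → 6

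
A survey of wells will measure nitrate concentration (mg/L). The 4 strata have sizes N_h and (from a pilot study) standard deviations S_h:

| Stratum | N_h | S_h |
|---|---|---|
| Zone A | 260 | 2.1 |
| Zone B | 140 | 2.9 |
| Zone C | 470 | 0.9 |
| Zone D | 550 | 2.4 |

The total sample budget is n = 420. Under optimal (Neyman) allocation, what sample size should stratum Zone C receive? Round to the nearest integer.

66

Neyman allocation: n_h = n · N_h S_h / Σ N_i S_i, with n = 420.
  stratum Zone A: N_h·S_h = 260·2.1 = 546.00
  stratum Zone B: N_h·S_h = 140·2.9 = 406.00
  stratum Zone C: N_h·S_h = 470·0.9 = 423.00
  stratum Zone D: N_h·S_h = 550·2.4 = 1320.00
Σ N_h S_h = 2695.00
n for stratum Zone C = 420·423.00/2695.00 = 65.922 → 66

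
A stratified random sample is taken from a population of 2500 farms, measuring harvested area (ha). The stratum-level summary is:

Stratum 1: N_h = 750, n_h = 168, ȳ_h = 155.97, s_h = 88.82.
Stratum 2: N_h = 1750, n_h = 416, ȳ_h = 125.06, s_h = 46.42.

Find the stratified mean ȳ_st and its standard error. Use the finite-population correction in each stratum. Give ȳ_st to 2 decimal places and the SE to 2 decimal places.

ȳ_st = Σ W_h ȳ_h = (750·155.97 + 1750·125.06)/2500 = 134.33300
V̂(ȳ_st) = Σ W_h² (1 − n_h/N_h) s_h²/n_h, with W_h = N_h/N and N = 2500:
  stratum 1: (750/2500)²·(1 − 168/750)·88.82²/168 = 3.27957
  stratum 2: (1750/2500)²·(1 − 416/1750)·46.42²/416 = 1.93478
V̂(ȳ_st) = 5.21434
SE(ȳ_st) = √5.21434 = 2.28349

ȳ_st ≈ 134.33, SE ≈ 2.28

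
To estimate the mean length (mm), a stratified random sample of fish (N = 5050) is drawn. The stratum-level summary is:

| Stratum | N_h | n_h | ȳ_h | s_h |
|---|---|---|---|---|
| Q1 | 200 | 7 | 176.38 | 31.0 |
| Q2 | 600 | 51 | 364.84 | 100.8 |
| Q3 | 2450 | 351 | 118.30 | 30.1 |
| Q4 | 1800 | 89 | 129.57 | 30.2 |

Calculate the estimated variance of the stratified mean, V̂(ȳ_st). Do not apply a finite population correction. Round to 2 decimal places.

V̂(ȳ_st) ≈ 4.94

V̂(ȳ_st) = Σ W_h² s_h²/n_h, with W_h = N_h/N and N = 5050:
  stratum Q1: (200/5050)²·31.0²/7 = 0.215329
  stratum Q2: (600/5050)²·100.8²/51 = 2.81236
  stratum Q3: (2450/5050)²·30.1²/351 = 0.607541
  stratum Q4: (1800/5050)²·30.2²/89 = 1.30193
V̂(ȳ_st) = 4.93715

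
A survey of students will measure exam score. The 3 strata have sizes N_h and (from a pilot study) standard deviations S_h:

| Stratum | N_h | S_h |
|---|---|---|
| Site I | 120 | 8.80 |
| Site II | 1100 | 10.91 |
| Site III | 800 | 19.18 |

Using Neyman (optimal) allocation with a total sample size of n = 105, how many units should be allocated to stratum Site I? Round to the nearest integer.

Neyman allocation: n_h = n · N_h S_h / Σ N_i S_i, with n = 105.
  stratum Site I: N_h·S_h = 120·8.80 = 1056.00
  stratum Site II: N_h·S_h = 1100·10.91 = 12001.00
  stratum Site III: N_h·S_h = 800·19.18 = 15344.00
Σ N_h S_h = 28401.00
n for stratum Site I = 105·1056.00/28401.00 = 3.904 → 4

4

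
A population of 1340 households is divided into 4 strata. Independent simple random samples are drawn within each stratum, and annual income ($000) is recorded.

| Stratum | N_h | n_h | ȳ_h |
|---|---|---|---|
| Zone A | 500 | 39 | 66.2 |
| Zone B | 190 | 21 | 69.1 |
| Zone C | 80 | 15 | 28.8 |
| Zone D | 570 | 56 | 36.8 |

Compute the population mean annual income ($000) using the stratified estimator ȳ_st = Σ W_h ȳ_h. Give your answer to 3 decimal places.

ȳ_st ≈ 51.872

N = Σ N_h = 1340. Stratum weights W_h = N_h/N.
ȳ_st = (500·66.2 + 190·69.1 + 80·28.8 + 570·36.8) / 1340 = 51.87239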